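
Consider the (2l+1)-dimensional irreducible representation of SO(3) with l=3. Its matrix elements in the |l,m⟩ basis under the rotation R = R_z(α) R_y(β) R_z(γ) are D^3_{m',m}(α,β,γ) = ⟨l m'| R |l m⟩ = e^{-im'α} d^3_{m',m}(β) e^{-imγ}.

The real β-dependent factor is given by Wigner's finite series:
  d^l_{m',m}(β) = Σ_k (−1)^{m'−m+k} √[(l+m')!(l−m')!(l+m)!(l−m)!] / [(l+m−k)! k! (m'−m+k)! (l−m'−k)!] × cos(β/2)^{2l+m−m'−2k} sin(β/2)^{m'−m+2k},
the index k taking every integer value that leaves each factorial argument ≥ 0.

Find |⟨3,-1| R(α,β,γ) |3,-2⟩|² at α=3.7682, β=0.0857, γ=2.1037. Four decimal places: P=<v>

First d^3_{-1,-2}(β=0.0857), then the phase factors e^{-i(-1)α} and e^{-i(-2)γ}:
With c≡cos(β/2)=0.999082 and s≡sin(β/2)=0.042837, N=[2·24·1·120]^{1/2}=75.894664
Admissible k: 0..1 (factorial args all ≥0)
  k=0: (−1)^1·75.8947/(24)·0.9991^5·0.0428^1 = -0.134842
  k=1: (−1)^2·75.8947/(12)·0.9991^3·0.0428^3 = +0.000496
d^3_{-1,-2}(0.0857) = -0.134842 +0.000496 = -0.134346
|D^3_{-1,-2}|² = |d^3_{-1,-2}(β)|² = (-0.134346)² = 0.018049 (the z-rotation phases have unit modulus)

P=0.0180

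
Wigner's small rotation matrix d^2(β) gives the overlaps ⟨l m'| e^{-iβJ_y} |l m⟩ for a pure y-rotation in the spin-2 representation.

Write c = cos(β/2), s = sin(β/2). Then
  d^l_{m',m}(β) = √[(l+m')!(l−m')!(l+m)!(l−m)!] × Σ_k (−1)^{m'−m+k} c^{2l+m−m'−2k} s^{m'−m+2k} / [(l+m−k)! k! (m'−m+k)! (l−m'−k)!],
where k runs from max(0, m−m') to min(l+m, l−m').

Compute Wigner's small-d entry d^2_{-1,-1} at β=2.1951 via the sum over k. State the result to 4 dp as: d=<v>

d=-0.4506

d^2_{-1,-1}(β=2.1951) via Wigner's sum:
With c≡cos(β/2)=0.455778 and s≡sin(β/2)=0.890093, N=[1·6·1·6]^{1/2}=6.000000
The bounds max(0,m−m')=0 and min(l+m,l−m')=1 give 2 terms
  k=0: (−1)^0·6.0000/(6)·0.4558^4·0.8901^0 = +0.043153
  k=1: (−1)^1·6.0000/(2)·0.4558^2·0.8901^2 = -0.493741
d^2_{-1,-1}(2.1951) = +0.043153 -0.493741 = -0.450588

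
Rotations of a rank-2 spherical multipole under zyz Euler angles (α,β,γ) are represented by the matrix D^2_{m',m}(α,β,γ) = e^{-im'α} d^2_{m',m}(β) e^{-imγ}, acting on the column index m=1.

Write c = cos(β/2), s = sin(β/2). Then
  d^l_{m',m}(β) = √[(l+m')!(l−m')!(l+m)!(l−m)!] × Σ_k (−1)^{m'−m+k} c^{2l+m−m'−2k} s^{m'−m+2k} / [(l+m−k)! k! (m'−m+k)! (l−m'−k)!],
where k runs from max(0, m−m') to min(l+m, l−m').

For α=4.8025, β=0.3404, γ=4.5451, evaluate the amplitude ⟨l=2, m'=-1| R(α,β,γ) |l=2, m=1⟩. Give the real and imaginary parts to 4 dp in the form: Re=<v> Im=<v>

First d^2_{-1,1}(β=0.3404), then the phase factors e^{-i(-1)α} and e^{-i(1)γ}:
Half-angle: c=0.985551, s=0.169379. N=√(1·6·6·1)=6.000000
The bounds max(0,m−m')=2 and min(l+m,l−m')=3 give 2 terms
  k=2: (−1)^0·6.0000/(2)·0.9856^2·0.1694^2 = +0.083599
  k=3: (−1)^1·6.0000/(6)·0.9856^0·0.1694^4 = -0.000823
d^2_{-1,1}(0.3404) = +0.083599 -0.000823 = +0.082776
D = (+0.089989-0.995943i)·(+0.082776)·(-0.166510+0.986040i) = +0.080049+0.021072i

Re=0.0800 Im=0.0211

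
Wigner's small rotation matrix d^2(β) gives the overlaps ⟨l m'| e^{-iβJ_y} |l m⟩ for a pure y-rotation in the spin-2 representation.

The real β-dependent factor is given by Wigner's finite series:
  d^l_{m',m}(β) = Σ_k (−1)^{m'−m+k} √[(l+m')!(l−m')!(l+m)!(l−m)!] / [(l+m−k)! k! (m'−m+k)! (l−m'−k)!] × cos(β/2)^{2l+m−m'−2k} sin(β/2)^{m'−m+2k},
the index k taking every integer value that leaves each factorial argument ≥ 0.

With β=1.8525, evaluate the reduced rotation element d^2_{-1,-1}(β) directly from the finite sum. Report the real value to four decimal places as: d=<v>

d=-0.5617

d^2_{-1,-1}(β=1.8525) via Wigner's sum:
With c≡cos(β/2)=0.600836 and s≡sin(β/2)=0.799372, N=[1·6·1·6]^{1/2}=6.000000
Admissible k: 0..1 (factorial args all ≥0)
  k=0: (−1)^0·6.0000/(6)·0.6008^4·0.7994^0 = +0.130324
  k=1: (−1)^1·6.0000/(2)·0.6008^2·0.7994^2 = -0.692040
d^2_{-1,-1}(1.8525) = +0.130324 -0.692040 = -0.561716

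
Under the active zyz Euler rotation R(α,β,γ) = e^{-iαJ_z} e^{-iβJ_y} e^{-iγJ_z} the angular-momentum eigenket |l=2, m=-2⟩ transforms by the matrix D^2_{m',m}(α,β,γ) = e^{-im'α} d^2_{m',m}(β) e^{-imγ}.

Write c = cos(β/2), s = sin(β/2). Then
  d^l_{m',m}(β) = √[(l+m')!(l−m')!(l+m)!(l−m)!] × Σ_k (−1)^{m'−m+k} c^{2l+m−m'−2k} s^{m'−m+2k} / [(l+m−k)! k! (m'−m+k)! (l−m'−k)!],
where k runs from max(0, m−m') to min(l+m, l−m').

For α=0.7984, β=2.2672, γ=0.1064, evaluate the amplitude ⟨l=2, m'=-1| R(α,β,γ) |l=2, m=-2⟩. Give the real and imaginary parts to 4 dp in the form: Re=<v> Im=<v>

Re=-0.0730 Im=-0.1165

Split into d^2_{-1,-2}(β=2.2672) × two z-phases.
Half-angle: c=0.423401, s=0.905942. N=√(1·6·1·24)=12.000000
k∈{0} keeps every argument non-negative
  k=0: (−1)^1·12.0000/(6)·0.4234^3·0.9059^1 = -0.137527
d^2_{-1,-2}(2.2672) = -0.137527
Phases: e^{-i·(-1)·0.7984}=+0.697854+0.716240i, e^{-i·(-2)·0.1064}=+0.977443+0.211198i ⇒ D=-0.073005-0.116550i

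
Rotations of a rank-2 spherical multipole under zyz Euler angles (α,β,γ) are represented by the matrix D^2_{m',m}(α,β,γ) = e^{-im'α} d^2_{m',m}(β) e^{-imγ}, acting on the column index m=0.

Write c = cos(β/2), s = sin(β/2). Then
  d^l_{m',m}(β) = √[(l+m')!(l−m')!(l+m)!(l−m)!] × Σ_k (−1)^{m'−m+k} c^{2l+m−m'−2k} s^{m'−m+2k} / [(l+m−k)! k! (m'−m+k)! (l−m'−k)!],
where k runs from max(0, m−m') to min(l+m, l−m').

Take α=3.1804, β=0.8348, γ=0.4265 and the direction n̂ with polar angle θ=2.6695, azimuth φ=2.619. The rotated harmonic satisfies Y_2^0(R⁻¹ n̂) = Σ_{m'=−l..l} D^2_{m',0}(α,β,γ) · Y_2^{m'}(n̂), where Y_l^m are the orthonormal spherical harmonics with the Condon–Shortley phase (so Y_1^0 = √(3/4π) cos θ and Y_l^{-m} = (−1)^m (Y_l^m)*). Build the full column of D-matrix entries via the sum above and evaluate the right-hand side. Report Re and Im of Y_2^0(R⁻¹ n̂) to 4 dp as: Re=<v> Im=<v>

Need the full column D^2_{m',0} for m'=−2..2 at α=3.1804, β=0.8348, γ=0.4265.
cos(β/2)=0.914146, sin(β/2)=0.405385
d^2_{-2,0}: single k=2 term ⇒ +0.336389;  D = +0.335377+0.026083i
d^2_{-1,0}: k∈[1..2] ⇒ +0.758560 -0.149174 = +0.609386;  D = -0.608927-0.023643i
d^2_{0,0}: k∈[0..2] ⇒ +0.698333 -0.549321 +0.027007 = +0.176018;  D = +0.176018+0.000000i
d^2_{1,0}: k∈[0..1] ⇒ -0.758560 +0.149174 = -0.609386;  D = +0.608927-0.023643i
d^2_{2,0}: single k=0 term ⇒ +0.336389;  D = +0.335377-0.026083i
Y_2^{m'}(θ=2.6695,φ=2.619) and Σ D·Y over m':
  (+0.3354+0.0261i)·(+0.0401+0.0691i)  (-0.6089-0.0236i)·(+0.2711+0.1562i)  (+0.1760+0.0000i)·(+0.4351+0.0000i)  (+0.6089-0.0236i)·(-0.2711+0.1562i)  (+0.3354-0.0261i)·(+0.0401-0.0691i)
Y_2^0(R⁻¹ n̂) = -0.222942-0.000000i

Re=-0.2229 Im=0.0000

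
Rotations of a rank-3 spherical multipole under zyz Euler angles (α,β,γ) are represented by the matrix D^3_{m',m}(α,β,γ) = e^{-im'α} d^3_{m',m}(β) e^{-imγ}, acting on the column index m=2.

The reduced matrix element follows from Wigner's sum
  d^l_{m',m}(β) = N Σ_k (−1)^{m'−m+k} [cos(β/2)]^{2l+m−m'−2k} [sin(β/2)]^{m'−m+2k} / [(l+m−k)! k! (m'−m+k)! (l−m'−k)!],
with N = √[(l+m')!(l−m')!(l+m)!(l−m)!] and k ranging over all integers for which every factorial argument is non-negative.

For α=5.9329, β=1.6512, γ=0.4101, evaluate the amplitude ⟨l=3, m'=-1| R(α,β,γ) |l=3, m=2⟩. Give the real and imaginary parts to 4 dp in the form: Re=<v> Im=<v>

Split into d^3_{-1,2}(β=1.6512) × two z-phases.
Half-angle: c=0.678116, s=0.734955. N=√(2·24·120·1)=75.894664
The bounds max(0,m−m')=3 and min(l+m,l−m')=4 give 2 terms
  k=3: (−1)^0·75.8947/(12)·0.6781^3·0.7350^3 = +0.782932
  k=4: (−1)^1·75.8947/(24)·0.6781^1·0.7350^5 = -0.459840
d^3_{-1,2}(1.6512) = +0.782932 -0.459840 = +0.323092
Attach z-rotation phases: D = e^{-i(-1)(5.9329)}·(+0.323092)·e^{-i(2)(0.4101)} = +0.125910-0.297548i

Re=0.1259 Im=-0.2975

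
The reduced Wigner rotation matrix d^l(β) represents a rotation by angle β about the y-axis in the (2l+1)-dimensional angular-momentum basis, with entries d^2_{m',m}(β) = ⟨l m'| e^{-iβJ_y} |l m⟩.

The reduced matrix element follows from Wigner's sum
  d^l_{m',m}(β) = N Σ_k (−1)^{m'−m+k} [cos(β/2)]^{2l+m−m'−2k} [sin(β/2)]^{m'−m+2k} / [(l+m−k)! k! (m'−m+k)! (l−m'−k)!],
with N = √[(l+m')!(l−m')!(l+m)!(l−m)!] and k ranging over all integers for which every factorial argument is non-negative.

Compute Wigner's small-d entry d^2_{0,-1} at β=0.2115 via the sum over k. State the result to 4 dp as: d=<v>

d=-0.2514

d^2_{0,-1}(β=0.2115) via Wigner's sum:
Half-angle: c=0.994414, s=0.105553. N=√(2·2·1·6)=4.898979
The bounds max(0,m−m')=0 and min(l+m,l−m')=1 give 2 terms
  k=0: (−1)^1·4.8990/(2)·0.9944^3·0.1056^1 = -0.254242
  k=1: (−1)^2·4.8990/(2)·0.9944^1·0.1056^3 = +0.002865
d^2_{0,-1}(0.2115) = -0.254242 +0.002865 = -0.251378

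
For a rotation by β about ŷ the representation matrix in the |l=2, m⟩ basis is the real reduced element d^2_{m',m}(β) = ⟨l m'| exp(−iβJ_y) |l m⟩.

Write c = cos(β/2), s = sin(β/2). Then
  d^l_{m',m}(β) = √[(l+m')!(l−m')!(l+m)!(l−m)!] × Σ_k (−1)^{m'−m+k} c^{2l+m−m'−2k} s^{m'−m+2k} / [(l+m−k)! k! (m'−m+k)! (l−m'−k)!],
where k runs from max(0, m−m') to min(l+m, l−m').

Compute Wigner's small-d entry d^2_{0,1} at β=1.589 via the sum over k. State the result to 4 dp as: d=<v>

d=-0.0223

d^2_{0,1}(β=1.589) via Wigner's sum:
With c≡cos(β/2)=0.700642 and s≡sin(β/2)=0.713513, N=[2·2·6·1]^{1/2}=4.898979
The bounds max(0,m−m')=1 and min(l+m,l−m')=2 give 2 terms
  k=1: (−1)^0·4.8990/(2)·0.7006^3·0.7135^1 = +0.601126
  k=2: (−1)^1·4.8990/(2)·0.7006^1·0.7135^3 = -0.623416
d^2_{0,1}(1.589) = +0.601126 -0.623416 = -0.022290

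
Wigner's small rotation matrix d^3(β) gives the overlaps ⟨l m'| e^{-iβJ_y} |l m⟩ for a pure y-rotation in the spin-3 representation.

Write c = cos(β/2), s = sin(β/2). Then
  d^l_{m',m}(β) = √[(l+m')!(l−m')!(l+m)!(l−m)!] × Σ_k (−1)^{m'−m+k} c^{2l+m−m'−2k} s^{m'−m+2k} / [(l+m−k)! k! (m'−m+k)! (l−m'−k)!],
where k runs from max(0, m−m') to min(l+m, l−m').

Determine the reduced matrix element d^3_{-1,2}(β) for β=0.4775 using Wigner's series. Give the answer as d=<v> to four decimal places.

d^3_{-1,2}(β=0.4775) via Wigner's sum:
With c≡cos(β/2)=0.971634 and s≡sin(β/2)=0.236488, N=[2·24·120·1]^{1/2}=75.894664
Admissible k: 3..4 (factorial args all ≥0)
  k=3: (−1)^0·75.8947/(12)·0.9716^3·0.2365^3 = +0.076730
  k=4: (−1)^1·75.8947/(24)·0.9716^1·0.2365^5 = -0.002273
d^3_{-1,2}(0.4775) = +0.076730 -0.002273 = +0.074458

d=0.0745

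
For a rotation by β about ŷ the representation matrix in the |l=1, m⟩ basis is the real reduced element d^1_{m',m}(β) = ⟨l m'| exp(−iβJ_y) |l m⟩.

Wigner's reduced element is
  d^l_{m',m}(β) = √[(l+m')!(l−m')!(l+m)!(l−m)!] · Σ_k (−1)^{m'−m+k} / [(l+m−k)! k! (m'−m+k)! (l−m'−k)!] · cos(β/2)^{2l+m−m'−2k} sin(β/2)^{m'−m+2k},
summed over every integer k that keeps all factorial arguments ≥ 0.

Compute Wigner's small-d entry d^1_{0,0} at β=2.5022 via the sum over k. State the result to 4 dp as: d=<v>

d=-0.8025

d^1_{0,0}(β=2.5022) via Wigner's sum:
Half-angle: c=0.314278, s=0.949331. N=√(1·1·1·1)=1.000000
Admissible k: 0..1 (factorial args all ≥0)
  k=0: (−1)^0·1.0000/(1)·0.3143^2·0.9493^0 = +0.098771
  k=1: (−1)^1·1.0000/(1)·0.3143^0·0.9493^2 = -0.901229
d^1_{0,0}(2.5022) = +0.098771 -0.901229 = -0.802458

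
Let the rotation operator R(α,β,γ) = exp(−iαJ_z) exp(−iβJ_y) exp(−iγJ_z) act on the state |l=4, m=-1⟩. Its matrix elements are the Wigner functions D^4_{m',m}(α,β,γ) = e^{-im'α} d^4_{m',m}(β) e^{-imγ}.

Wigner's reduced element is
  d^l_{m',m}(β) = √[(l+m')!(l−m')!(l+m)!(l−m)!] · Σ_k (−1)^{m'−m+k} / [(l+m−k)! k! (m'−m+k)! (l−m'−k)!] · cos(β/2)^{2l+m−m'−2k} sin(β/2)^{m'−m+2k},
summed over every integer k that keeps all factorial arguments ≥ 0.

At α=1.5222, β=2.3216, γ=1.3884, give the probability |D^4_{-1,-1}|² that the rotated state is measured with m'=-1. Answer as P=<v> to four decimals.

P=0.2113

First d^4_{-1,-1}(β=2.3216), then the phase factors e^{-i(-1)α} and e^{-i(-1)γ}:
Half-angle: c=0.398606, s=0.917122. N=√(6·120·6·120)=720.000000
The bounds max(0,m−m')=0 and min(l+m,l−m')=3 give 4 terms
  k=0: (−1)^0·720.0000/(720)·0.3986^8·0.9171^0 = +0.000637
  k=1: (−1)^1·720.0000/(48)·0.3986^6·0.9171^2 = -0.050607
  k=2: (−1)^2·720.0000/(24)·0.3986^4·0.9171^4 = +0.535803
  k=3: (−1)^3·720.0000/(72)·0.3986^2·0.9171^6 = -0.945477
d^4_{-1,-1}(2.3216) = +0.000637 -0.050607 +0.535803 -0.945477 = -0.459643
|D^4_{-1,-1}|² = |d^4_{-1,-1}(β)|² = (-0.459643)² = 0.211272 (the z-rotation phases have unit modulus)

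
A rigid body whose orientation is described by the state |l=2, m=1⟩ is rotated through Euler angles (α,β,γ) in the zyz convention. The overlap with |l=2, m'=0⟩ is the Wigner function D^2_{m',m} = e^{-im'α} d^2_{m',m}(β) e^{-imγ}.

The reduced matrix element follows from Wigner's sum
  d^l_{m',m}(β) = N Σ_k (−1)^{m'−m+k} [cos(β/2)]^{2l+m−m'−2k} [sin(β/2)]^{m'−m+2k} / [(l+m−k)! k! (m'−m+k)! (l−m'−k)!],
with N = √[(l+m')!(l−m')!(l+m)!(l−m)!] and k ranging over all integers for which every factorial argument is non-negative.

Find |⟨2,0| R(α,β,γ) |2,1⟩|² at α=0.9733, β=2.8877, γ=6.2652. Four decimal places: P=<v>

First d^2_{0,1}(β=2.8877), then the phase factors e^{-i(0)α} and e^{-i(1)γ}:
c=cos(2.8877/2)=0.126606, s=sin(2.8877/2)=0.991953; N=√[2·2·6·1]=4.898979
Admissible k: 1..2 (factorial args all ≥0)
  k=1: (−1)^0·4.8990/(2)·0.1266^3·0.9920^1 = +0.004931
  k=2: (−1)^1·4.8990/(2)·0.1266^1·0.9920^3 = -0.302693
d^2_{0,1}(2.8877) = +0.004931 -0.302693 = -0.297762
|D^2_{0,1}|² = |d^2_{0,1}(β)|² = (-0.297762)² = 0.088662 (the z-rotation phases have unit modulus)

P=0.0887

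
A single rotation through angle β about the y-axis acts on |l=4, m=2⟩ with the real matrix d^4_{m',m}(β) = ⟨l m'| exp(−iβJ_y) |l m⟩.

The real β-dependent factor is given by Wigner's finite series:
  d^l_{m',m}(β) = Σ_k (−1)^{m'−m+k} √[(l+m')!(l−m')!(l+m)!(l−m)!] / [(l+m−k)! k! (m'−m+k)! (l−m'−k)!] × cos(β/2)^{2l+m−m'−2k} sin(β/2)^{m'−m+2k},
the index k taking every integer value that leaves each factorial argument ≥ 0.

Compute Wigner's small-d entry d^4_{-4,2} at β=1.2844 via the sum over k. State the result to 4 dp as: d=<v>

d=0.1567

d^4_{-4,2}(β=1.2844) via Wigner's sum:
c=cos(1.2844/2)=0.800780, s=sin(1.2844/2)=0.598959; N=√[1·40320·720·2]=7619.763776
Admissible k: 6..6 (factorial args all ≥0)
  k=6: (−1)^0·7619.7638/(1440)·0.8008^2·0.5990^6 = +0.156670
d^4_{-4,2}(1.2844) = +0.156670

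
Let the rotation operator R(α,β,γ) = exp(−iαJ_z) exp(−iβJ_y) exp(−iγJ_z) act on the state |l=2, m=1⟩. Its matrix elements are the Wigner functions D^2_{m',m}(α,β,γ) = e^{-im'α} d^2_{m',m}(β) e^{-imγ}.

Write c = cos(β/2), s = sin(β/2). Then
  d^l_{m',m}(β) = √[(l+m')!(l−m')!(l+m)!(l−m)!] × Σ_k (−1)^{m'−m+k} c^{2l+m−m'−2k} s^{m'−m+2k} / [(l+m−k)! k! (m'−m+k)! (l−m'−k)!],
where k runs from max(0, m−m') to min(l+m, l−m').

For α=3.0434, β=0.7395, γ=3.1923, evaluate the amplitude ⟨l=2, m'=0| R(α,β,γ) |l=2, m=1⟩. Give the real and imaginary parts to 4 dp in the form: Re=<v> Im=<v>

D^2_{0,1}(3.0434,0.7395,3.1923) = e^{-i·0·3.0434}·d^2_{0,1}(0.7395)·e^{-i·1·3.1923}. Compute d first:
Half-angle: c=0.932418, s=0.361382. N=√(2·2·6·1)=4.898979
k: max(0,(1)−(0))=1 … min(2+(1),2−(0))=2
  k=1: (−1)^0·4.8990/(2)·0.9324^3·0.3614^1 = +0.717586
  k=2: (−1)^1·4.8990/(2)·0.9324^1·0.3614^3 = -0.107792
d^2_{0,1}(0.7395) = +0.717586 -0.107792 = +0.609794
Attach z-rotation phases: D = e^{-i(0)(3.0434)}·(+0.609794)·e^{-i(1)(3.1923)} = -0.609010+0.030908i

Re=-0.6090 Im=0.0309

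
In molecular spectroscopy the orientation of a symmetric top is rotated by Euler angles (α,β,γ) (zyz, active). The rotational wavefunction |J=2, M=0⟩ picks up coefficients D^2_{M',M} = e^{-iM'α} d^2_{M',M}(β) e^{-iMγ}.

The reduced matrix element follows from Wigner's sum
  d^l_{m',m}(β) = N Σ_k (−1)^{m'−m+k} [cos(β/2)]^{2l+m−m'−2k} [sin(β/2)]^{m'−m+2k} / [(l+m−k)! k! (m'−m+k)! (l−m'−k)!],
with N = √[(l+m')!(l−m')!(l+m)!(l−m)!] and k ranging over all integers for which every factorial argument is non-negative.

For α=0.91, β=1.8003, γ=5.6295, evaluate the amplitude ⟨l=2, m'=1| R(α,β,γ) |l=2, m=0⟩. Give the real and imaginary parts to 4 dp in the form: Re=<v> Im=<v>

Split into d^2_{1,0}(β=1.8003) × two z-phases.
c=cos(1.8003/2)=0.621492, s=sin(1.8003/2)=0.783420; N=√[6·1·2·2]=4.898979
The bounds max(0,m−m')=0 and min(l+m,l−m')=1 give 2 terms
  k=0: (−1)^1·4.8990/(2)·0.6215^3·0.7834^1 = -0.460657
  k=1: (−1)^2·4.8990/(2)·0.6215^1·0.7834^3 = +0.731974
d^2_{1,0}(1.8003) = -0.460657 +0.731974 = +0.271317
Attach z-rotation phases: D = e^{-i(1)(0.91)}·(+0.271317)·e^{-i(0)(5.6295)} = +0.166520-0.214206i

Re=0.1665 Im=-0.2142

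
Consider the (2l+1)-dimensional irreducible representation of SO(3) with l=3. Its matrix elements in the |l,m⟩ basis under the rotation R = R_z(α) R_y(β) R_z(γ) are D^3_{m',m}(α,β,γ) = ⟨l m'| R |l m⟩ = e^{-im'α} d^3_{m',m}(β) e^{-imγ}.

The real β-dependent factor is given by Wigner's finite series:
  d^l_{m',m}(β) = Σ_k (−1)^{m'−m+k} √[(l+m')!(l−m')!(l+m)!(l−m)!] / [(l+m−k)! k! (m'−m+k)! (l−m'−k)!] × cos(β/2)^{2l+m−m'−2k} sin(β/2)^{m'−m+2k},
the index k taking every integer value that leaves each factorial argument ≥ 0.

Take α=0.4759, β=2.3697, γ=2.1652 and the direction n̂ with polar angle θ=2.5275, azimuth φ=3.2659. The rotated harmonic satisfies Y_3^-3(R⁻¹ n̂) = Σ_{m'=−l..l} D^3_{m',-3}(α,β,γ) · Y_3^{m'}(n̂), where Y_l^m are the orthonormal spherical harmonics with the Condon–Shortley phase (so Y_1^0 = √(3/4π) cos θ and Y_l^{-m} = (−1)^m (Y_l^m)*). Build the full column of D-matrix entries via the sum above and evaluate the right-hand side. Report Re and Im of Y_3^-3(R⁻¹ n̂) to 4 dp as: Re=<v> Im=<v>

Need the full column D^3_{m',-3} for m'=−3..3 at α=0.4759, β=2.3697, γ=2.1652.
cos(β/2)=0.376436, sin(β/2)=0.926443
d^3_{-3,-3}: single k=0 term ⇒ +0.002845;  D = -0.000197+0.002839i
d^3_{-2,-3}: single k=0 term ⇒ -0.017153;  D = -0.006784-0.015755i
d^3_{-1,-3}: single k=0 term ⇒ +0.066749;  D = +0.051552+0.042402i
d^3_{0,-3}: single k=0 term ⇒ -0.189690;  D = -0.185427-0.039991i
d^3_{1,-3}: single k=0 term ⇒ +0.404298;  D = +0.390345-0.105298i
d^3_{2,-3}: single k=0 term ⇒ -0.629302;  D = -0.464981+0.424045i
d^3_{3,-3}: single k=0 term ⇒ +0.632282;  D = +0.220078-0.592745i
Y_3^{m'}(θ=2.5275,φ=3.2659) and Σ D·Y over m':
  (-0.0002+0.0028i)·(-0.0743+0.0291i)  (-0.0068-0.0158i)·(-0.2688+0.0682i)  (+0.0516+0.0424i)·(-0.4324+0.0540i)  (-0.1854-0.0400i)·(-0.1037+0.0000i)  (+0.3903-0.1053i)·(+0.4324+0.0540i)  (-0.4650+0.4240i)·(-0.2688-0.0682i)  (+0.2201-0.5927i)·(+0.0743+0.0291i)
Y_3^-3(R⁻¹ n̂) = +0.359459-0.152203i

Re=0.3595 Im=-0.1522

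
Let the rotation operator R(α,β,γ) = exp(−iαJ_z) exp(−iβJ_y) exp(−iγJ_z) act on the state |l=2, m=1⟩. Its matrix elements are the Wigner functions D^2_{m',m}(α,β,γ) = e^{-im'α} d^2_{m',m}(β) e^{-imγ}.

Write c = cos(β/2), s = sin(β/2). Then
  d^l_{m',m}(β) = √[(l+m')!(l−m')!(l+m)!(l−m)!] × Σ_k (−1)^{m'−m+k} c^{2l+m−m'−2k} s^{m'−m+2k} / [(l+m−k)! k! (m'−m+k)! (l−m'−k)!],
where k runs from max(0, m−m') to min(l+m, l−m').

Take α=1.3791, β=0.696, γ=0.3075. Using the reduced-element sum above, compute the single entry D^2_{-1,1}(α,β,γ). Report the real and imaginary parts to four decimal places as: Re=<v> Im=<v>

D^2_{-1,1}(1.3791,0.696,0.3075) = e^{-i·-1·1.3791}·d^2_{-1,1}(0.696)·e^{-i·1·0.3075}. Compute d first:
With c≡cos(β/2)=0.940057 and s≡sin(β/2)=0.341018, N=[1·6·6·1]^{1/2}=6.000000
The bounds max(0,m−m')=2 and min(l+m,l−m')=3 give 2 terms
  k=2: (−1)^0·6.0000/(2)·0.9401^2·0.3410^2 = +0.308308
  k=3: (−1)^1·6.0000/(6)·0.9401^0·0.3410^4 = -0.013524
d^2_{-1,1}(0.696) = +0.308308 -0.013524 = +0.294784
Phases: e^{-i·(-1)·1.3791}=+0.190524+0.981682i, e^{-i·(1)·0.3075}=+0.953093-0.302677i ⇒ D=+0.141119+0.258811i

Re=0.1411 Im=0.2588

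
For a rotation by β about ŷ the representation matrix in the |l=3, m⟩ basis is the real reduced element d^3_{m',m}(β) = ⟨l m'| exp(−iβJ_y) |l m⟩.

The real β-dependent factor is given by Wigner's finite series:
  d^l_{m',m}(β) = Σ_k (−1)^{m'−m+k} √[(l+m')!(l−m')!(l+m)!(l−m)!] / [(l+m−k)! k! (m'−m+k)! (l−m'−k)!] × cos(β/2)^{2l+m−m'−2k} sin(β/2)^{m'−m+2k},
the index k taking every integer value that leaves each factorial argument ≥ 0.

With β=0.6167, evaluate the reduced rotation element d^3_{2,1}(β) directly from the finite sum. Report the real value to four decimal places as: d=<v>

d^3_{2,1}(β=0.6167) via Wigner's sum:
c=cos(0.6167/2)=0.952836, s=sin(0.6167/2)=0.303487; N=√[120·1·24·2]=75.894664
Admissible k: 0..1 (factorial args all ≥0)
  k=0: (−1)^1·75.8947/(24)·0.9528^5·0.3035^1 = -0.753754
  k=1: (−1)^2·75.8947/(12)·0.9528^3·0.3035^3 = +0.152934
d^3_{2,1}(0.6167) = -0.753754 +0.152934 = -0.600820

d=-0.6008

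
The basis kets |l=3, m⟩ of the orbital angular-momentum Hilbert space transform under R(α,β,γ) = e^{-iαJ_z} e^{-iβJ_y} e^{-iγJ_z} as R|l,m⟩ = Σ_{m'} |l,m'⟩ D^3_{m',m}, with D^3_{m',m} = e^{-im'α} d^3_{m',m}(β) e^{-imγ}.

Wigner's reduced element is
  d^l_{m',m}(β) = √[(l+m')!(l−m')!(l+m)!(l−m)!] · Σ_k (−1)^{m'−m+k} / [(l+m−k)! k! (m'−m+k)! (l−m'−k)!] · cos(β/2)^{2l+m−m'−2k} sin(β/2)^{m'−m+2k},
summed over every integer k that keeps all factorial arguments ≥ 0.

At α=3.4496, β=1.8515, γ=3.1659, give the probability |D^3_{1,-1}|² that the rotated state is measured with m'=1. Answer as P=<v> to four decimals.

First d^3_{1,-1}(β=1.8515), then the phase factors e^{-i(1)α} and e^{-i(-1)γ}:
c=cos(1.8515/2)=0.601235, s=sin(1.8515/2)=0.799072; N=√[24·2·2·24]=48.000000
k: max(0,(-1)−(1))=0 … min(3+(-1),3−(1))=2
  k=0: (−1)^2·48.0000/(8)·0.6012^4·0.7991^2 = +0.500612
  k=1: (−1)^3·48.0000/(6)·0.6012^2·0.7991^4 = -1.179024
  k=2: (−1)^4·48.0000/(48)·0.6012^0·0.7991^6 = +0.260325
d^3_{1,-1}(1.8515) = +0.500612 -1.179024 +0.260325 = -0.418087
|D^3_{1,-1}|² = |d^3_{1,-1}(β)|² = (-0.418087)² = 0.174797 (the z-rotation phases have unit modulus)

P=0.1748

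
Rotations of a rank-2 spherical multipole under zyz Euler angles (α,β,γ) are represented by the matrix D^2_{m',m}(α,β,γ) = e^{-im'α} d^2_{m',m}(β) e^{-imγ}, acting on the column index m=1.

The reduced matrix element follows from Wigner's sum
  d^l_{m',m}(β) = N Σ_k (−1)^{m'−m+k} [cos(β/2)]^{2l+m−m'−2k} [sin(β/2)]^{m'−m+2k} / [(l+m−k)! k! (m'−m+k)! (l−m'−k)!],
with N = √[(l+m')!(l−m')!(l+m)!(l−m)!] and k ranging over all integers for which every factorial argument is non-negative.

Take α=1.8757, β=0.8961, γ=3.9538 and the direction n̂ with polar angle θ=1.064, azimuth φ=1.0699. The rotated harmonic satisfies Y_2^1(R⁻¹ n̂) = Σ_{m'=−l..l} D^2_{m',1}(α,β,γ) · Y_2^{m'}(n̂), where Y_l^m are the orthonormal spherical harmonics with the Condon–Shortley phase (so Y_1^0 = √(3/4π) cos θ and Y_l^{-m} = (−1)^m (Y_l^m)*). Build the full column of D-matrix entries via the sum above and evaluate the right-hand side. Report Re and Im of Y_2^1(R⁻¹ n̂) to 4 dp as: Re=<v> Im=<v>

Re=-0.2748 Im=-0.2598

Need the full column D^2_{m',1} for m'=−2..2 at α=1.8757, β=0.8961, γ=3.9538.
cos(β/2)=0.901294, sin(β/2)=0.433209
d^2_{-2,1}: single k=3 term ⇒ +0.146551;  D = +0.143559-0.029460i
d^2_{-1,1}: k∈[2..3] ⇒ +0.457350 -0.035220 = +0.422130;  D = -0.205080-0.368966i
d^2_{0,1}: k∈[1..2] ⇒ +0.776912 -0.179487 = +0.597425;  D = -0.410967+0.433615i
d^2_{1,1}: k∈[0..1] ⇒ +0.659880 -0.457350 = +0.202530;  D = +0.182042+0.088765i
d^2_{2,1}: single k=0 term ⇒ -0.634346;  D = -0.094031+0.627338i
Y_2^{m'}(θ=1.064,φ=1.0699) and Σ D·Y over m':
  (+0.1436-0.0295i)·(-0.1591-0.2487i)  (-0.2051-0.3690i)·(+0.1574-0.2876i)  (-0.4110+0.4336i)·(-0.0925+0.0000i)  (+0.1820+0.0888i)·(-0.1574-0.2876i)  (-0.0940+0.6273i)·(-0.1591+0.2487i)
Y_2^1(R⁻¹ n̂) = -0.274774-0.259755i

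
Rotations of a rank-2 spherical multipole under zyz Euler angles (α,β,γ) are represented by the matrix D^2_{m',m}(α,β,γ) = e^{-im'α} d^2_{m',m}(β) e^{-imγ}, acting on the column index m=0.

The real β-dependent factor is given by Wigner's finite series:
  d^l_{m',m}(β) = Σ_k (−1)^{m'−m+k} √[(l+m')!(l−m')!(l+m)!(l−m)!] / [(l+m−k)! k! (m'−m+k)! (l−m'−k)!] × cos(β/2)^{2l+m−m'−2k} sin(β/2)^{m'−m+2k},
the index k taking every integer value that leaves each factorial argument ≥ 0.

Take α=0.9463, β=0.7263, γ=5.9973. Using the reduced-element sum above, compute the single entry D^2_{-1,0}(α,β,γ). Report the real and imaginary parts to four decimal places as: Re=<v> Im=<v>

Re=0.3555 Im=0.4933

Split into d^2_{-1,0}(β=0.7263) × two z-phases.
Half-angle: c=0.934783, s=0.355221. N=√(1·6·2·2)=4.898979
The bounds max(0,m−m')=1 and min(l+m,l−m')=2 give 2 terms
  k=1: (−1)^0·4.8990/(2)·0.9348^3·0.3552^1 = +0.710731
  k=2: (−1)^1·4.8990/(2)·0.9348^1·0.3552^3 = -0.102631
d^2_{-1,0}(0.7263) = +0.710731 -0.102631 = +0.608100
Phases: e^{-i·(-1)·0.9463}=+0.584689+0.811258i, e^{-i·(0)·5.9973}=+1.000000+0.000000i ⇒ D=+0.355549+0.493326i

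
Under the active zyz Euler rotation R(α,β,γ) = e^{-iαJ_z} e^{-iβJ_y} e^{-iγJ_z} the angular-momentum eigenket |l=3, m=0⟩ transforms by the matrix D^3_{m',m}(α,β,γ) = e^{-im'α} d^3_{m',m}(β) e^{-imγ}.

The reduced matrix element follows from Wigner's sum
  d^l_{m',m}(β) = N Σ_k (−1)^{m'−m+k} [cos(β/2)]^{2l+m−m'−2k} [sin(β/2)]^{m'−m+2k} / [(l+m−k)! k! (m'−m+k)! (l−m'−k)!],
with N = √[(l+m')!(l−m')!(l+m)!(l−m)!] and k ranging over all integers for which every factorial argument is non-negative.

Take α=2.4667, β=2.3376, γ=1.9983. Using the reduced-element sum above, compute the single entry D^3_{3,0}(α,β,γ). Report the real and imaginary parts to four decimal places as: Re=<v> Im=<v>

Re=-0.0915 Im=0.1876

D^3_{3,0}(2.4667,2.3376,1.9983) = e^{-i·3·2.4667}·d^3_{3,0}(2.3376)·e^{-i·0·1.9983}. Compute d first:
c=cos(2.3376/2)=0.391256, s=sin(2.3376/2)=0.920282; N=√[720·1·6·6]=160.996894
k∈{0} keeps every argument non-negative
  k=0: (−1)^3·160.9969/(36)·0.3913^3·0.9203^3 = -0.208767
d^3_{3,0}(2.3376) = -0.208767
D = (+0.438457-0.898752i)·(-0.208767)·(+1.000000+0.000000i) = -0.091535+0.187630i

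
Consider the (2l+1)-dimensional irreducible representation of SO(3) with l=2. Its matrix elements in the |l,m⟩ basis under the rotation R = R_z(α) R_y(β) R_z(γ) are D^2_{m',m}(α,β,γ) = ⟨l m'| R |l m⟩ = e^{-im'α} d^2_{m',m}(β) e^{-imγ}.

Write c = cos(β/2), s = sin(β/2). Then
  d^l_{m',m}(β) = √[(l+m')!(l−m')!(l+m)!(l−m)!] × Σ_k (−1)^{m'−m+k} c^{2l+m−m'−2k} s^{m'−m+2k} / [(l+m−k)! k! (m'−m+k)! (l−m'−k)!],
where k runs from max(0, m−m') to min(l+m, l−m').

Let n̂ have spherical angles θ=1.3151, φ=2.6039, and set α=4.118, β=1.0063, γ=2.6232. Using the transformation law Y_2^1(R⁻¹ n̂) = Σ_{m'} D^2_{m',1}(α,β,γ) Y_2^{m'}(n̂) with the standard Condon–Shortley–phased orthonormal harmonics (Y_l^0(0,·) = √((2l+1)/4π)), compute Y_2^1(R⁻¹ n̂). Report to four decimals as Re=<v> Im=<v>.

Re=0.0447 Im=-0.1305

Need the full column D^2_{m',1} for m'=−2..2 at α=4.118, β=1.0063, γ=2.6232.
cos(β/2)=0.876068, sin(β/2)=0.482188
d^2_{-2,1}: single k=3 term ⇒ +0.196434;  D = +0.153922-0.122042i
d^2_{-1,1}: k∈[2..3] ⇒ +0.535339 -0.054058 = +0.481280;  D = +0.036540+0.479891i
d^2_{0,1}: k∈[1..2] ⇒ +0.794155 -0.240581 = +0.553574;  D = -0.480843-0.274287i
d^2_{1,1}: k∈[0..1] ⇒ +0.589049 -0.535339 = +0.053710;  D = +0.048174-0.023749i
d^2_{2,1}: single k=0 term ⇒ -0.648425;  D = +0.088155-0.642404i
Y_2^{m'}(θ=1.3151,φ=2.6039) and Σ D·Y over m':
  (+0.1539-0.1220i)·(+0.1719+0.3181i)  (+0.0365+0.4799i)·(-0.1624-0.0968i)  (-0.4808-0.2743i)·(-0.2549+0.0000i)  (+0.0482-0.0237i)·(+0.1624-0.0968i)  (+0.0882-0.6424i)·(+0.1719-0.3181i)
Y_2^1(R⁻¹ n̂) = +0.044687-0.130546i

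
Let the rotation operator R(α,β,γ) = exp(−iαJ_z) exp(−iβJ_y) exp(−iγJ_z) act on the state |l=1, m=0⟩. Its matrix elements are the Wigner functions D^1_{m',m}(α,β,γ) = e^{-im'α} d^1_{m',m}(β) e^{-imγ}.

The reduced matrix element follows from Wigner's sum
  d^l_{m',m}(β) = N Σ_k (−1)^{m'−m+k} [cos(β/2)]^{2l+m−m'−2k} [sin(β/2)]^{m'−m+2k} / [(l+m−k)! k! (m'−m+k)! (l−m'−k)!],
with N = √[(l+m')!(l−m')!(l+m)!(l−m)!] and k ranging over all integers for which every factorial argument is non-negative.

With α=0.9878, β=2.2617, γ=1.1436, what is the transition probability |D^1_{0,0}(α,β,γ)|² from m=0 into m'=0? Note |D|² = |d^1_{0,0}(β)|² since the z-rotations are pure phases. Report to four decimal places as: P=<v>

D^1_{0,0}(0.9878,2.2617,1.1436) = e^{-i·0·0.9878}·d^1_{0,0}(2.2617)·e^{-i·0·1.1436}. Compute d first:
With c≡cos(β/2)=0.425891 and s≡sin(β/2)=0.904775, N=[1·1·1·1]^{1/2}=1.000000
k∈{0,1} keeps every argument non-negative
  k=0: (−1)^0·1.0000/(1)·0.4259^2·0.9048^0 = +0.181383
  k=1: (−1)^1·1.0000/(1)·0.4259^0·0.9048^2 = -0.818617
d^1_{0,0}(2.2617) = +0.181383 -0.818617 = -0.637234
|D^1_{0,0}|² = |d^1_{0,0}(β)|² = (-0.637234)² = 0.406067 (the z-rotation phases have unit modulus)

P=0.4061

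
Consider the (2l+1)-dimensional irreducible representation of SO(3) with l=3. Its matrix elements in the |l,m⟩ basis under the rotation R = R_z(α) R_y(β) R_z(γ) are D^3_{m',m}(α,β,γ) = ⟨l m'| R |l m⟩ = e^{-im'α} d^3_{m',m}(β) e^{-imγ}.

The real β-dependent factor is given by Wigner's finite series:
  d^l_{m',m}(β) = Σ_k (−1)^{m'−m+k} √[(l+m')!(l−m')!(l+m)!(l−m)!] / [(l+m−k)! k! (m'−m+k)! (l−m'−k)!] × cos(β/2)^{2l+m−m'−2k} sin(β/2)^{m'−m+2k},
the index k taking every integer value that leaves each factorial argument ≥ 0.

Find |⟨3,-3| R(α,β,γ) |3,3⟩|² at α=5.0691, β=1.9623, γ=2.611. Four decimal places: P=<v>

Split into d^3_{-3,3}(β=1.9623) × two z-phases.
c=cos(1.9623/2)=0.556067, s=sin(1.9623/2)=0.831137; N=√[1·720·720·1]=720.000000
k∈{6} keeps every argument non-negative
  k=6: (−1)^0·720.0000/(720)·0.5561^0·0.8311^6 = +0.329638
d^3_{-3,3}(1.9623) = +0.329638
|D^3_{-3,3}|² = |d^3_{-3,3}(β)|² = (+0.329638)² = 0.108661 (the z-rotation phases have unit modulus)

P=0.1087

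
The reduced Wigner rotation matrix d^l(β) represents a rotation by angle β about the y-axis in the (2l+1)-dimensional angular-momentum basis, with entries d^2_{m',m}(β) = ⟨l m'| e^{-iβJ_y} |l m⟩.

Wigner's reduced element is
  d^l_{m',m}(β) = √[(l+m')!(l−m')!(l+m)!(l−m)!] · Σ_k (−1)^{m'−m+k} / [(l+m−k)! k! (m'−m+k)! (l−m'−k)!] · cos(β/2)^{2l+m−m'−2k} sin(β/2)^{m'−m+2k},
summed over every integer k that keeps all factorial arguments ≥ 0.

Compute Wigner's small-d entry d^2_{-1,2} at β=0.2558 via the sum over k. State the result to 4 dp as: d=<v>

d=0.0041

d^2_{-1,2}(β=0.2558) via Wigner's sum:
With c≡cos(β/2)=0.991832 and s≡sin(β/2)=0.127552, N=[1·6·24·1]^{1/2}=12.000000
k∈{3} keeps every argument non-negative
  k=3: (−1)^0·12.0000/(6)·0.9918^1·0.1276^3 = +0.004116
d^2_{-1,2}(0.2558) = +0.004116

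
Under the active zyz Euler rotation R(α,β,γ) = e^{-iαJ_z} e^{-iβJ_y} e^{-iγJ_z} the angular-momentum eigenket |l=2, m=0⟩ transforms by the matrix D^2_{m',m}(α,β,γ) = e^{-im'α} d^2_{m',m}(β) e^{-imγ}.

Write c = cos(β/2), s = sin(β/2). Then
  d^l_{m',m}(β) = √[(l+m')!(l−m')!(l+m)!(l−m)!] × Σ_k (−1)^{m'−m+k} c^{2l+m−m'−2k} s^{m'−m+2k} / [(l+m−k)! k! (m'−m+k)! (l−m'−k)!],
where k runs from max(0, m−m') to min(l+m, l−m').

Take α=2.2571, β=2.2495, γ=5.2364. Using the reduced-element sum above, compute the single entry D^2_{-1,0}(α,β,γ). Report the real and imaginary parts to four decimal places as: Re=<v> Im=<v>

Re=0.3792 Im=-0.4630

First d^2_{-1,0}(β=2.2495), then the phase factors e^{-i(-1)α} and e^{-i(0)γ}:
With c≡cos(β/2)=0.431402 and s≡sin(β/2)=0.902160, N=[1·6·2·2]^{1/2}=4.898979
Admissible k: 1..2 (factorial args all ≥0)
  k=1: (−1)^0·4.8990/(2)·0.4314^3·0.9022^1 = +0.177421
  k=2: (−1)^1·4.8990/(2)·0.4314^1·0.9022^3 = -0.775904
d^2_{-1,0}(2.2495) = +0.177421 -0.775904 = -0.598483
D = (-0.633682+0.773594i)·(-0.598483)·(+1.000000+0.000000i) = +0.379248-0.462983i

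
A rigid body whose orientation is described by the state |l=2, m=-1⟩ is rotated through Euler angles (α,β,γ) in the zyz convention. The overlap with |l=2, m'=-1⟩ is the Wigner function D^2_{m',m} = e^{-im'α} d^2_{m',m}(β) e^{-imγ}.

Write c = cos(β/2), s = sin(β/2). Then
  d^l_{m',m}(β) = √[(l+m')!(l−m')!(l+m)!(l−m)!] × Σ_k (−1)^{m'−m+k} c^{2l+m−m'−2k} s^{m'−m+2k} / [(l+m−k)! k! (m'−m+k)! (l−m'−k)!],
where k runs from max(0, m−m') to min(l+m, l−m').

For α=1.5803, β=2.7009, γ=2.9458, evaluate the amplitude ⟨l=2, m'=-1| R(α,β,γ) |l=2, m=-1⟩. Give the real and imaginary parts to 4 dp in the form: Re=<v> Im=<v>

D^2_{-1,-1}(1.5803,2.7009,2.9458) = e^{-i·-1·1.5803}·d^2_{-1,-1}(2.7009)·e^{-i·-1·2.9458}. Compute d first:
Half-angle: c=0.218568, s=0.975822. N=√(1·6·1·6)=6.000000
k: max(0,(-1)−(-1))=0 … min(2+(-1),2−(-1))=1
  k=0: (−1)^0·6.0000/(6)·0.2186^4·0.9758^0 = +0.002282
  k=1: (−1)^1·6.0000/(2)·0.2186^2·0.9758^2 = -0.136469
d^2_{-1,-1}(2.7009) = +0.002282 -0.136469 = -0.134187
Phases: e^{-i·(-1)·1.5803}=-0.009504+0.999955i, e^{-i·(-1)·2.9458}=-0.980894+0.194544i ⇒ D=+0.024853+0.131865i

Re=0.0249 Im=0.1319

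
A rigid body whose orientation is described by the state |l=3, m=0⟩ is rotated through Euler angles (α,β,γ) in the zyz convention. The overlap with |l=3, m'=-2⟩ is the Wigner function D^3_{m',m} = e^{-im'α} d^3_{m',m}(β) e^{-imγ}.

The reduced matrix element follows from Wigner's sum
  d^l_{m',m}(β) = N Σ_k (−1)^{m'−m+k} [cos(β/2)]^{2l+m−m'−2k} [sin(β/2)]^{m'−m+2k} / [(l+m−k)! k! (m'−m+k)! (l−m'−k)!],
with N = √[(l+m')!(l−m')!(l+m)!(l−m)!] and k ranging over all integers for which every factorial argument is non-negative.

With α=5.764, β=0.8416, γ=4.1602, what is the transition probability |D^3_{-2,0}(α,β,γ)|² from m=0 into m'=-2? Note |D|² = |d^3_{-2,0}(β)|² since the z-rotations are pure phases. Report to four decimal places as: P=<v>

P=0.2574

Split into d^3_{-2,0}(β=0.8416) × two z-phases.
With c≡cos(β/2)=0.912762 and s≡sin(β/2)=0.408491, N=[1·120·6·6]^{1/2}=65.726707
k∈{2,3} keeps every argument non-negative
  k=2: (−1)^0·65.7267/(12)·0.9128^4·0.4085^2 = +0.634390
  k=3: (−1)^1·65.7267/(12)·0.9128^2·0.4085^4 = -0.127059
d^3_{-2,0}(0.8416) = +0.634390 -0.127059 = +0.507331
|D^3_{-2,0}|² = |d^3_{-2,0}(β)|² = (+0.507331)² = 0.257385 (the z-rotation phases have unit modulus)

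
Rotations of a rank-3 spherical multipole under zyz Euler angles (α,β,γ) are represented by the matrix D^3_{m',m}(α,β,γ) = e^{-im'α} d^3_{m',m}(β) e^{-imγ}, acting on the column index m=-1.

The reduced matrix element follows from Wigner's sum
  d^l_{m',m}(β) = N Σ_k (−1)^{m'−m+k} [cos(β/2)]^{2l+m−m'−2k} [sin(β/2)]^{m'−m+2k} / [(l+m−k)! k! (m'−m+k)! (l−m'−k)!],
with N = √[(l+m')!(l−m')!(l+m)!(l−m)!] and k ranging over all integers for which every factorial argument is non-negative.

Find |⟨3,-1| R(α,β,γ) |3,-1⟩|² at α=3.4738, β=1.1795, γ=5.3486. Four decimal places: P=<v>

P=0.2066

First d^3_{-1,-1}(β=1.1795), then the phase factors e^{-i(-1)α} and e^{-i(-1)γ}:
With c≡cos(β/2)=0.831080 and s≡sin(β/2)=0.556153, N=[2·24·2·24]^{1/2}=48.000000
The bounds max(0,m−m')=0 and min(l+m,l−m')=2 give 3 terms
  k=0: (−1)^0·48.0000/(48)·0.8311^6·0.5562^0 = +0.329501
  k=1: (−1)^1·48.0000/(6)·0.8311^4·0.5562^2 = -1.180456
  k=2: (−1)^2·48.0000/(8)·0.8311^2·0.5562^4 = +0.396474
d^3_{-1,-1}(1.1795) = +0.329501 -1.180456 +0.396474 = -0.454481
|D^3_{-1,-1}|² = |d^3_{-1,-1}(β)|² = (-0.454481)² = 0.206553 (the z-rotation phases have unit modulus)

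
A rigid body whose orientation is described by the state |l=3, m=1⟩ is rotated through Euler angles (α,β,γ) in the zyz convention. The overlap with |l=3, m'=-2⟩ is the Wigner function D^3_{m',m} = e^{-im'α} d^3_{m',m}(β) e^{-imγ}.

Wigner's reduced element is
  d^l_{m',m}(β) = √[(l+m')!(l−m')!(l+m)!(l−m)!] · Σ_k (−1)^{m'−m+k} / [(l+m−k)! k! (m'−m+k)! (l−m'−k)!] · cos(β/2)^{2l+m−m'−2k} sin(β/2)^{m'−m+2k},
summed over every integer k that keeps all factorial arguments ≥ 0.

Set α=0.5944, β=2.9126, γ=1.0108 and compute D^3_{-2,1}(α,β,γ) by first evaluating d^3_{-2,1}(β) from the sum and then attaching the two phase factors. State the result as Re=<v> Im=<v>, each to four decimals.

D^3_{-2,1}(0.5944,2.9126,1.0108) = e^{-i·-2·0.5944}·d^3_{-2,1}(2.9126)·e^{-i·1·1.0108}. Compute d first:
With c≡cos(β/2)=0.114246 and s≡sin(β/2)=0.993452, N=[1·120·24·2]^{1/2}=75.894664
k∈{3,4} keeps every argument non-negative
  k=3: (−1)^0·75.8947/(12)·0.1142^3·0.9935^3 = +0.009247
  k=4: (−1)^1·75.8947/(24)·0.1142^1·0.9935^5 = -0.349605
d^3_{-2,1}(2.9126) = +0.009247 -0.349605 = -0.340358
D = (+0.372774+0.927922i)·(-0.340358)·(+0.531183-0.847257i) = -0.334980-0.060264i

Re=-0.3350 Im=-0.0603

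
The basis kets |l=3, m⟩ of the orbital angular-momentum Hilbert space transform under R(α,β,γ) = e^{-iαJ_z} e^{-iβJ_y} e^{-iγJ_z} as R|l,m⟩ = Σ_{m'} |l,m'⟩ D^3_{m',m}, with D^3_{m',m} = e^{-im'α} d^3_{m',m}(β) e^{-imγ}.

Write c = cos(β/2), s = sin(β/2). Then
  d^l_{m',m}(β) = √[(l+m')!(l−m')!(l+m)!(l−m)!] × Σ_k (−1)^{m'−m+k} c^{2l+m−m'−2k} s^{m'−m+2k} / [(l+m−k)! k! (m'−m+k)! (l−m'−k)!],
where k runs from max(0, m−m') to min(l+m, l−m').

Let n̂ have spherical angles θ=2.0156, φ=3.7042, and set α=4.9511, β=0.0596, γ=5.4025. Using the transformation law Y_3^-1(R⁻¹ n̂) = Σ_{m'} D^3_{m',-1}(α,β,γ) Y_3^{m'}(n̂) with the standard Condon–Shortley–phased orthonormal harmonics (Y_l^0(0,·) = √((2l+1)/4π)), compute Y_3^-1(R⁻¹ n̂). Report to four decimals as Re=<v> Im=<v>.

Re=-0.0415 Im=-0.0147

Need the full column D^3_{m',-1} for m'=−3..3 at α=4.9511, β=0.0596, γ=5.4025.
cos(β/2)=0.999556, sin(β/2)=0.029796
d^3_{-3,-1}: single k=2 term ⇒ +0.003432;  D = +0.000562+0.003386i
d^3_{-2,-1}: k∈[1..2] ⇒ +0.094013 -0.000167 = +0.093846;  D = -0.086318+0.036827i
d^3_{-1,-1}: k∈[0..2] ⇒ +0.997339 -0.007090 +0.000005 = +0.990254;  D = -0.592942-0.793110i
d^3_{0,-1}: k∈[0..2] ⇒ -0.102986 +0.000275 -0.000000 = -0.102712;  D = -0.065389+0.079209i
d^3_{1,-1}: k∈[0..2] ⇒ +0.005317 -0.000006 +0.000000 = +0.005311;  D = +0.004779+0.002317i
d^3_{2,-1}: k∈[0..1] ⇒ -0.000167 +0.000000 = -0.000167;  D = +0.000035-0.000163i
d^3_{3,-1}: single k=0 term ⇒ +0.000003;  D = -0.000003+0.000000i
Y_3^{m'}(θ=2.0156,φ=3.7042) and Σ D·Y over m':
  (+0.0006+0.0034i)·(+0.0358+0.3048i)  (-0.0863+0.0368i)·(-0.1544+0.3233i)  (-0.5929-0.7931i)·(+0.0183-0.0116i)  (-0.0654+0.0792i)·(+0.3331+0.0000i)  (+0.0048+0.0023i)·(-0.0183-0.0116i)  (+0.0000-0.0002i)·(-0.1544-0.3233i)  (-0.0000+0.0000i)·(-0.0358+0.3048i)
Y_3^-1(R⁻¹ n̂) = -0.041526-0.014693i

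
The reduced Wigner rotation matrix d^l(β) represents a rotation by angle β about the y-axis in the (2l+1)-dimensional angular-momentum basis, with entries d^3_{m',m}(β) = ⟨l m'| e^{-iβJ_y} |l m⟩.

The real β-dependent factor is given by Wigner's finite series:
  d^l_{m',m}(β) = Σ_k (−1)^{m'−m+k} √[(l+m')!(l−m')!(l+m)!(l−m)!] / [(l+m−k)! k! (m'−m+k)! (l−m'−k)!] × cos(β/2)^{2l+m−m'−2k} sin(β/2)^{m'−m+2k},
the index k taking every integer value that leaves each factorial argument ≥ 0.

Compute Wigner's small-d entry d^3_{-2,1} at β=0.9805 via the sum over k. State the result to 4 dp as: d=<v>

d=0.3887

d^3_{-2,1}(β=0.9805) via Wigner's sum:
c=cos(0.9805/2)=0.882215, s=sin(0.9805/2)=0.470846; N=√[1·120·24·2]=75.894664
Admissible k: 3..4 (factorial args all ≥0)
  k=3: (−1)^0·75.8947/(12)·0.8822^3·0.4708^3 = +0.453306
  k=4: (−1)^1·75.8947/(24)·0.8822^1·0.4708^5 = -0.064561
d^3_{-2,1}(0.9805) = +0.453306 -0.064561 = +0.388745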